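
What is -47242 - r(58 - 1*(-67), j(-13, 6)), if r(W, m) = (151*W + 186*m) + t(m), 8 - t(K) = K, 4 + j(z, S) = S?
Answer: -66495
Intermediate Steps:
j(z, S) = -4 + S
t(K) = 8 - K
r(W, m) = 8 + 151*W + 185*m (r(W, m) = (151*W + 186*m) + (8 - m) = 8 + 151*W + 185*m)
-47242 - r(58 - 1*(-67), j(-13, 6)) = -47242 - (8 + 151*(58 - 1*(-67)) + 185*(-4 + 6)) = -47242 - (8 + 151*(58 + 67) + 185*2) = -47242 - (8 + 151*125 + 370) = -47242 - (8 + 18875 + 370) = -47242 - 1*19253 = -47242 - 19253 = -66495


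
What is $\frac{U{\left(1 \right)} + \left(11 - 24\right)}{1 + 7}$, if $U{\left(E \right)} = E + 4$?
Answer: $-1$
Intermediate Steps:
$U{\left(E \right)} = 4 + E$
$\frac{U{\left(1 \right)} + \left(11 - 24\right)}{1 + 7} = \frac{\left(4 + 1\right) + \left(11 - 24\right)}{1 + 7} = \frac{5 - 13}{8} = \left(-8\right) \frac{1}{8} = -1$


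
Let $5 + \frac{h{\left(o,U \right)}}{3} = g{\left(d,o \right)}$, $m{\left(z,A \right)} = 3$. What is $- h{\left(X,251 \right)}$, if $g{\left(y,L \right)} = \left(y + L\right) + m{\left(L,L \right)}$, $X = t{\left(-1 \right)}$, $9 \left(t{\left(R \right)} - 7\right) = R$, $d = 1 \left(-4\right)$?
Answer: $- \frac{8}{3} \approx -2.6667$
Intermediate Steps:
$d = -4$
$t{\left(R \right)} = 7 + \frac{R}{9}$
$X = \frac{62}{9}$ ($X = 7 + \frac{1}{9} \left(-1\right) = 7 - \frac{1}{9} = \frac{62}{9} \approx 6.8889$)
$g{\left(y,L \right)} = 3 + L + y$ ($g{\left(y,L \right)} = \left(y + L\right) + 3 = \left(L + y\right) + 3 = 3 + L + y$)
$h{\left(o,U \right)} = -18 + 3 o$ ($h{\left(o,U \right)} = -15 + 3 \left(3 + o - 4\right) = -15 + 3 \left(-1 + o\right) = -15 + \left(-3 + 3 o\right) = -18 + 3 o$)
$- h{\left(X,251 \right)} = - (-18 + 3 \cdot \frac{62}{9}) = - (-18 + \frac{62}{3}) = \left(-1\right) \frac{8}{3} = - \frac{8}{3}$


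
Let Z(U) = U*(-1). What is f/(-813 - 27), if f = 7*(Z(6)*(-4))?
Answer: -⅕ ≈ -0.20000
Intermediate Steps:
Z(U) = -U
f = 168 (f = 7*(-1*6*(-4)) = 7*(-6*(-4)) = 7*24 = 168)
f/(-813 - 27) = 168/(-813 - 27) = 168/(-840) = 168*(-1/840) = -⅕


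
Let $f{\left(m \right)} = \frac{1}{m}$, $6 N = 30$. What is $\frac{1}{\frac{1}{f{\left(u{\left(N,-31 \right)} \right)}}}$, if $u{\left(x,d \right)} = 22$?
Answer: $\frac{1}{22} \approx 0.045455$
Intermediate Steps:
$N = 5$ ($N = \frac{1}{6} \cdot 30 = 5$)
$\frac{1}{\frac{1}{f{\left(u{\left(N,-31 \right)} \right)}}} = \frac{1}{\frac{1}{\frac{1}{22}}} = \frac{1}{22}$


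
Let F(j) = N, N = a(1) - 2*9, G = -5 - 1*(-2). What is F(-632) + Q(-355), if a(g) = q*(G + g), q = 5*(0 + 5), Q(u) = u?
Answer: -423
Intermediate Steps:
q = 25 (q = 5*5 = 25)
G = -3 (G = -5 + 2 = -3)
a(g) = -75 + 25*g (a(g) = 25*(-3 + g) = -75 + 25*g)
N = -68 (N = (-75 + 25*1) - 2*9 = (-75 + 25) - 18 = -50 - 18 = -68)
F(j) = -68
F(-632) + Q(-355) = -68 - 355 = -423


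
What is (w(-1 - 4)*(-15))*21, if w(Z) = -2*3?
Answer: 1890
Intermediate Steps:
w(Z) = -6
(w(-1 - 4)*(-15))*21 = -6*(-15)*21 = 90*21 = 1890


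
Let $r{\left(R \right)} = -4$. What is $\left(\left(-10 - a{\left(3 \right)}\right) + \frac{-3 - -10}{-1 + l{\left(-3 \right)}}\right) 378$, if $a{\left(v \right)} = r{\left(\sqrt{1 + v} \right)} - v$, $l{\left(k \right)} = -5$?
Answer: $-1575$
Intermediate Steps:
$a{\left(v \right)} = -4 - v$
$\left(\left(-10 - a{\left(3 \right)}\right) + \frac{-3 - -10}{-1 + l{\left(-3 \right)}}\right) 378 = \left(\left(-10 - \left(-4 - 3\right)\right) + \frac{-3 - -10}{-1 - 5}\right) 378 = \left(\left(-10 - \left(-4 - 3\right)\right) + \frac{-3 + 10}{-6}\right) 378 = \left(\left(-10 - -7\right) + 7 \left(- \frac{1}{6}\right)\right) 378 = \left(\left(-10 + 7\right) - \frac{7}{6}\right) 378 = \left(-3 - \frac{7}{6}\right) 378 = \left(- \frac{25}{6}\right) 378 = -1575$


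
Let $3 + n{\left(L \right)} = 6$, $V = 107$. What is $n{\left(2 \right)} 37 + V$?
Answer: $218$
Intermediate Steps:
$n{\left(L \right)} = 3$ ($n{\left(L \right)} = -3 + 6 = 3$)
$n{\left(2 \right)} 37 + V = 3 \cdot 37 + 107 = 111 + 107 = 218$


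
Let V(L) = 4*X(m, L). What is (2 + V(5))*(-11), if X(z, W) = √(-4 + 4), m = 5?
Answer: -22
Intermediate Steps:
X(z, W) = 0 (X(z, W) = √0 = 0)
V(L) = 0 (V(L) = 4*0 = 0)
(2 + V(5))*(-11) = (2 + 0)*(-11) = 2*(-11) = -22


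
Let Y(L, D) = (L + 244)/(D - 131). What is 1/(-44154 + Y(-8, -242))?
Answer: -373/16469678 ≈ -2.2648e-5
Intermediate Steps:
Y(L, D) = (244 + L)/(-131 + D)
1/(-44154 + Y(-8, -242)) = 1/(-44154 + (244 - 8)/(-131 - 242)) = 1/(-44154 + 236/(-373)) = 1/(-44154 - 1/373*236) = 1/(-44154 - 236/373) = 1/(-16469678/373) = -373/16469678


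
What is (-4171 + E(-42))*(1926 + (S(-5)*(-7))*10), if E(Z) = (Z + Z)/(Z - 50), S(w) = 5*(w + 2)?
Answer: -285434112/23 ≈ -1.2410e+7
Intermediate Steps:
S(w) = 10 + 5*w (S(w) = 5*(2 + w) = 10 + 5*w)
E(Z) = 2*Z/(-50 + Z) (E(Z) = (2*Z)/(-50 + Z) = 2*Z/(-50 + Z))
(-4171 + E(-42))*(1926 + (S(-5)*(-7))*10) = (-4171 + 2*(-42)/(-50 - 42))*(1926 + ((10 + 5*(-5))*(-7))*10) = (-4171 + 2*(-42)/(-92))*(1926 + ((10 - 25)*(-7))*10) = (-4171 + 2*(-42)*(-1/92))*(1926 - 15*(-7)*10) = (-4171 + 21/23)*(1926 + 105*10) = -95912*(1926 + 1050)/23 = -95912/23*2976 = -285434112/23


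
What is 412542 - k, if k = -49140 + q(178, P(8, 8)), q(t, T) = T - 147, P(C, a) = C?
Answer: 461821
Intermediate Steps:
q(t, T) = -147 + T
k = -49279 (k = -49140 + (-147 + 8) = -49140 - 139 = -49279)
412542 - k = 412542 - 1*(-49279) = 412542 + 49279 = 461821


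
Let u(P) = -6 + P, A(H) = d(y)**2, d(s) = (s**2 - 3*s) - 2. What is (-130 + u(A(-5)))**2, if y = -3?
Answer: 14400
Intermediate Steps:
d(s) = -2 + s**2 - 3*s
A(H) = 256 (A(H) = (-2 + (-3)**2 - 3*(-3))**2 = (-2 + 9 + 9)**2 = 16**2 = 256)
(-130 + u(A(-5)))**2 = (-130 + (-6 + 256))**2 = (-130 + 250)**2 = 120**2 = 14400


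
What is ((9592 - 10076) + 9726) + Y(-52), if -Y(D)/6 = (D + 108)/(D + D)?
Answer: 120188/13 ≈ 9245.2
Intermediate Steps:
Y(D) = -3*(108 + D)/D (Y(D) = -6*(D + 108)/(D + D) = -6*(108 + D)/(2*D) = -6*(108 + D)*1/(2*D) = -3*(108 + D)/D)
((9592 - 10076) + 9726) + Y(-52) = ((9592 - 10076) + 9726) + (-3 - 324/(-52)) = (-484 + 9726) + (-3 - 324*(-1/52)) = 9242 + (-3 + 81/13) = 9242 + 42/13 = 120188/13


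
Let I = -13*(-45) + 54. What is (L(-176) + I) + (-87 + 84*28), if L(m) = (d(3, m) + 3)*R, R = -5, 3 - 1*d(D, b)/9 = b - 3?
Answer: -5301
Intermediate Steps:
d(D, b) = 54 - 9*b (d(D, b) = 27 - 9*(b - 3) = 27 - 9*(-3 + b) = 27 + (27 - 9*b) = 54 - 9*b)
I = 639 (I = 585 + 54 = 639)
L(m) = -285 + 45*m (L(m) = ((54 - 9*m) + 3)*(-5) = (57 - 9*m)*(-5) = -285 + 45*m)
(L(-176) + I) + (-87 + 84*28) = ((-285 + 45*(-176)) + 639) + (-87 + 84*28) = ((-285 - 7920) + 639) + (-87 + 2352) = (-8205 + 639) + 2265 = -7566 + 2265 = -5301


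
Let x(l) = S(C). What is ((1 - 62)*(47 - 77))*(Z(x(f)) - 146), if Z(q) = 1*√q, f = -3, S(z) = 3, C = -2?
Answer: -267180 + 1830*√3 ≈ -2.6401e+5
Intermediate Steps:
x(l) = 3
Z(q) = √q
((1 - 62)*(47 - 77))*(Z(x(f)) - 146) = ((1 - 62)*(47 - 77))*(√3 - 146) = (-61*(-30))*(-146 + √3) = 1830*(-146 + √3) = -267180 + 1830*√3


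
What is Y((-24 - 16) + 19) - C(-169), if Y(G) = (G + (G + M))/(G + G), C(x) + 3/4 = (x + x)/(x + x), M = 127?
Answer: -191/84 ≈ -2.2738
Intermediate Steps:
C(x) = ¼ (C(x) = -¾ + (x + x)/(x + x) = -¾ + (2*x)/((2*x)) = -¾ + (2*x)*(1/(2*x)) = -¾ + 1 = ¼)
Y(G) = (127 + 2*G)/(2*G) (Y(G) = (G + (G + 127))/(G + G) = (G + (127 + G))/((2*G)) = (127 + 2*G)*(1/(2*G)) = (127 + 2*G)/(2*G))
Y((-24 - 16) + 19) - C(-169) = (127/2 + ((-24 - 16) + 19))/((-24 - 16) + 19) - 1*¼ = (127/2 + (-40 + 19))/(-40 + 19) - ¼ = (127/2 - 21)/(-21) - ¼ = -1/21*85/2 - ¼ = -85/42 - ¼ = -191/84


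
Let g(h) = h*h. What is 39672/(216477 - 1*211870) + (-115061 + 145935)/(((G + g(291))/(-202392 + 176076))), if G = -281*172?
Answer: -3741654170160/167459843 ≈ -22344.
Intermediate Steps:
G = -48332
g(h) = h**2
39672/(216477 - 1*211870) + (-115061 + 145935)/(((G + g(291))/(-202392 + 176076))) = 39672/(216477 - 1*211870) + (-115061 + 145935)/(((-48332 + 291**2)/(-202392 + 176076))) = 39672/(216477 - 211870) + 30874/(((-48332 + 84681)/(-26316))) = 39672/4607 + 30874/((36349*(-1/26316))) = 39672*(1/4607) + 30874/(-36349/26316) = 39672/4607 + 30874*(-26316/36349) = 39672/4607 - 812480184/36349 = -3741654170160/167459843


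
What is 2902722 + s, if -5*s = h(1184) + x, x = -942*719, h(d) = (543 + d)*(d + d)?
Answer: 11101372/5 ≈ 2.2203e+6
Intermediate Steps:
h(d) = 2*d*(543 + d) (h(d) = (543 + d)*(2*d) = 2*d*(543 + d))
x = -677298
s = -3412238/5 (s = -(2*1184*(543 + 1184) - 677298)/5 = -(2*1184*1727 - 677298)/5 = -(4089536 - 677298)/5 = -1/5*3412238 = -3412238/5 ≈ -6.8245e+5)
2902722 + s = 2902722 - 3412238/5 = 11101372/5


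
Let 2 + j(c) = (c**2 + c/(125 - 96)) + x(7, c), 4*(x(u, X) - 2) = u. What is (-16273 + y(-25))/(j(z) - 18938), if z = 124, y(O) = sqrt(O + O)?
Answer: 1887668/412493 - 580*I*sqrt(2)/412493 ≈ 4.5762 - 0.0019885*I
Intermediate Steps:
x(u, X) = 2 + u/4
y(O) = sqrt(2)*sqrt(O) (y(O) = sqrt(2*O) = sqrt(2)*sqrt(O))
j(c) = 7/4 + c**2 + c/29 (j(c) = -2 + ((c**2 + c/(125 - 96)) + (2 + (1/4)*7)) = -2 + ((c**2 + c/29) + (2 + 7/4)) = -2 + ((c**2 + c/29) + 15/4) = -2 + (15/4 + c**2 + c/29) = 7/4 + c**2 + c/29)
(-16273 + y(-25))/(j(z) - 18938) = (-16273 + sqrt(2)*sqrt(-25))/((7/4 + 124**2 + (1/29)*124) - 18938) = (-16273 + sqrt(2)*(5*I))/((7/4 + 15376 + 124/29) - 18938) = (-16273 + 5*I*sqrt(2))/(1784315/116 - 18938) = (-16273 + 5*I*sqrt(2))/(-412493/116) = (-16273 + 5*I*sqrt(2))*(-116/412493) = 1887668/412493 - 580*I*sqrt(2)/412493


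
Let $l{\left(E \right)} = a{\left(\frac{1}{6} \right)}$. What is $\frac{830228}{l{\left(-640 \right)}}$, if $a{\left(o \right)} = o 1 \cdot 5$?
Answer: $\frac{4981368}{5} \approx 9.9627 \cdot 10^{5}$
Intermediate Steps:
$a{\left(o \right)} = 5 o$ ($a{\left(o \right)} = o 5 = 5 o$)
$l{\left(E \right)} = \frac{5}{6}$
$\frac{830228}{l{\left(-640 \right)}} = \frac{830228}{\frac{5}{6}} = 830228 \cdot \frac{6}{5} = \frac{4981368}{5}$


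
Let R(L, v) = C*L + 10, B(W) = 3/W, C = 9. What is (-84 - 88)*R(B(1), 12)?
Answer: -6364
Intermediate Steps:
R(L, v) = 10 + 9*L (R(L, v) = 9*L + 10 = 10 + 9*L)
(-84 - 88)*R(B(1), 12) = (-84 - 88)*(10 + 9*(3/1)) = -172*(10 + 9*(3*1)) = -172*(10 + 9*3) = -172*(10 + 27) = -172*37 = -6364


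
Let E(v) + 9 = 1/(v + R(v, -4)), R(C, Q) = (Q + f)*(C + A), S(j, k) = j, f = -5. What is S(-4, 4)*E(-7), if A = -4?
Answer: 827/23 ≈ 35.957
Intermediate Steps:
R(C, Q) = (-5 + Q)*(-4 + C) (R(C, Q) = (Q - 5)*(C - 4) = (-5 + Q)*(-4 + C))
E(v) = -9 + 1/(36 - 8*v) (E(v) = -9 + 1/(v + (20 - 5*v - 4*(-4) + v*(-4))) = -9 + 1/(v + (20 - 5*v + 16 - 4*v)) = -9 + 1/(v + (36 - 9*v)) = -9 + 1/(36 - 8*v))
S(-4, 4)*E(-7) = -(-323 + 72*(-7))/(9 - 2*(-7)) = -(-323 - 504)/(9 + 14) = -(-827)/23 = -4*(-827/92) = 827/23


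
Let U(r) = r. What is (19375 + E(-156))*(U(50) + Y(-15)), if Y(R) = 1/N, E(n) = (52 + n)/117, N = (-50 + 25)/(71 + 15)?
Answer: 67654396/75 ≈ 9.0206e+5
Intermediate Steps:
N = -25/86 ≈ -0.29070
E(n) = 4/9 + n/117 (E(n) = (52 + n)*(1/117) = 4/9 + n/117)
Y(R) = -86/25 (Y(R) = 1/(-25/86) = -86/25)
(19375 + E(-156))*(U(50) + Y(-15)) = (19375 + (4/9 + (1/117)*(-156)))*(50 - 86/25) = (19375 + (4/9 - 4/3))*(1164/25) = (19375 - 8/9)*(1164/25) = (174367/9)*(1164/25) = 67654396/75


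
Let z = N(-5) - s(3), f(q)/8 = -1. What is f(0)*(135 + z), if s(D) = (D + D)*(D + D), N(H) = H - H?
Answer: -792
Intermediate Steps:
N(H) = 0
s(D) = 4*D² (s(D) = (2*D)*(2*D) = 4*D²)
f(q) = -8 (f(q) = 8*(-1) = -8)
z = -36 (z = 0 - 4*3² = 0 - 4*9 = 0 - 1*36 = 0 - 36 = -36)
f(0)*(135 + z) = -8*(135 - 36) = -8*99 = -792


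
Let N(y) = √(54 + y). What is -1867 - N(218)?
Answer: -1867 - 4*√17 ≈ -1883.5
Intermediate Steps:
-1867 - N(218) = -1867 - √(54 + 218) = -1867 - √272 = -1867 - 4*√17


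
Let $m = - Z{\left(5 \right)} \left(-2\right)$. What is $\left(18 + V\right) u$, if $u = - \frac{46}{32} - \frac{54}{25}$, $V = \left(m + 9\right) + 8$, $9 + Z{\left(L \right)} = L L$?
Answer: $- \frac{96413}{400} \approx -241.03$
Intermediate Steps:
$Z{\left(L \right)} = -9 + L^{2}$ ($Z{\left(L \right)} = -9 + L L = -9 + L^{2}$)
$m = 32$ ($m = - (-9 + 5^{2}) \left(-2\right) = - (-9 + 25) \left(-2\right) = \left(-1\right) 16 \left(-2\right) = \left(-16\right) \left(-2\right) = 32$)
$V = 49$ ($V = \left(32 + 9\right) + 8 = 41 + 8 = 49$)
$u = - \frac{1439}{400}$ ($u = \left(-46\right) \frac{1}{32} - \frac{54}{25} = - \frac{23}{16} - \frac{54}{25} = - \frac{1439}{400} \approx -3.5975$)
$\left(18 + V\right) u = \left(18 + 49\right) \left(- \frac{1439}{400}\right) = 67 \left(- \frac{1439}{400}\right) = - \frac{96413}{400}$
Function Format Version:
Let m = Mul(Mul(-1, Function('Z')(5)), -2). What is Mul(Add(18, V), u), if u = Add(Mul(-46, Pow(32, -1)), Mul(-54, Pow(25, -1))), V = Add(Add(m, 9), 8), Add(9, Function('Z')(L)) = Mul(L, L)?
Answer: Rational(-96413, 400) ≈ -241.03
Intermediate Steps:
Function('Z')(L) = Add(-9, Pow(L, 2)) (Function('Z')(L) = Add(-9, Mul(L, L)) = Add(-9, Pow(L, 2)))
m = 32 (m = Mul(Mul(-1, Add(-9, Pow(5, 2))), -2) = Mul(Mul(-1, Add(-9, 25)), -2) = Mul(Mul(-1, 16), -2) = Mul(-16, -2) = 32)
V = 49 (V = Add(Add(32, 9), 8) = Add(41, 8) = 49)
u = Rational(-1439, 400) (u = Add(Mul(-46, Rational(1, 32)), Mul(-54, Rational(1, 25))) = Add(Rational(-23, 16), Rational(-54, 25)) = Rational(-1439, 400) ≈ -3.5975)
Mul(Add(18, V), u) = Mul(Add(18, 49), Rational(-1439, 400)) = Mul(67, Rational(-1439, 400)) = Rational(-96413, 400)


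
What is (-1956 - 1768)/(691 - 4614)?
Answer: 3724/3923 ≈ 0.94927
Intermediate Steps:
(-1956 - 1768)/(691 - 4614) = -3724/(-3923) = -3724*(-1/3923) = 3724/3923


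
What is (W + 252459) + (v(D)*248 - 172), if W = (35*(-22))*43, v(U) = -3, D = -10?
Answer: 218433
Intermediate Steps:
W = -33110 (W = -770*43 = -33110)
(W + 252459) + (v(D)*248 - 172) = (-33110 + 252459) + (-3*248 - 172) = 219349 + (-744 - 172) = 219349 - 916 = 218433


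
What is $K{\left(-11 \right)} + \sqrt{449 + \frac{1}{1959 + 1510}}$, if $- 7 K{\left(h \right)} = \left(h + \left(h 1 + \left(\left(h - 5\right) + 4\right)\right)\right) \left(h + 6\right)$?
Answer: $- \frac{170}{7} + \frac{\sqrt{5403251958}}{3469} \approx -3.0961$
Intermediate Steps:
$K{\left(h \right)} = - \frac{\left(-1 + 3 h\right) \left(6 + h\right)}{7}$ ($K{\left(h \right)} = - \frac{\left(h + \left(h 1 + \left(\left(h - 5\right) + 4\right)\right)\right) \left(h + 6\right)}{7} = - \frac{\left(h + \left(h + \left(\left(-5 + h\right) + 4\right)\right)\right) \left(6 + h\right)}{7} = - \frac{\left(h + \left(h + \left(-1 + h\right)\right)\right) \left(6 + h\right)}{7} = - \frac{\left(h + \left(-1 + 2 h\right)\right) \left(6 + h\right)}{7} = - \frac{\left(-1 + 3 h\right) \left(6 + h\right)}{7}$)
$K{\left(-11 \right)} + \sqrt{449 + \frac{1}{1959 + 1510}} = \left(\frac{6}{7} - - \frac{187}{7} - \frac{3 \left(-11\right)^{2}}{7}\right) + \sqrt{449 + \frac{1}{1959 + 1510}} = \left(\frac{6}{7} + \frac{187}{7} - \frac{363}{7}\right) + \sqrt{449 + \frac{1}{3469}} = - \frac{170}{7} + \sqrt{\frac{1557582}{3469}} = - \frac{170}{7} + \frac{\sqrt{5403251958}}{3469}$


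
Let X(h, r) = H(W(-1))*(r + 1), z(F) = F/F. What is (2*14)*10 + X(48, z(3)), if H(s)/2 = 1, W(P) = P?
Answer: 284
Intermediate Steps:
z(F) = 1
H(s) = 2 (H(s) = 2*1 = 2)
X(h, r) = 2 + 2*r (X(h, r) = 2*(r + 1) = 2*(1 + r) = 2 + 2*r)
(2*14)*10 + X(48, z(3)) = (2*14)*10 + (2 + 2*1) = 28*10 + (2 + 2) = 280 + 4 = 284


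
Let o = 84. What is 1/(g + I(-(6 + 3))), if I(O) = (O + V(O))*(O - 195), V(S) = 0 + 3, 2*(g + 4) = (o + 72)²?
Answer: 1/13388 ≈ 7.4694e-5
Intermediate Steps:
g = 12164 (g = -4 + (84 + 72)²/2 = -4 + (½)*156² = -4 + (½)*24336 = -4 + 12168 = 12164)
V(S) = 3
I(O) = (-195 + O)*(3 + O) (I(O) = (O + 3)*(O - 195) = (3 + O)*(-195 + O) = (-195 + O)*(3 + O))
1/(g + I(-(6 + 3))) = 1/(12164 + (-585 + (-(6 + 3))² - (-192)*(6 + 3))) = 1/(12164 + (-585 + (-1*9)² - (-192)*9)) = 1/(12164 + (-585 + (-9)² - 192*(-9))) = 1/(12164 + (-585 + 81 + 1728)) = 1/(12164 + 1224) = 1/13388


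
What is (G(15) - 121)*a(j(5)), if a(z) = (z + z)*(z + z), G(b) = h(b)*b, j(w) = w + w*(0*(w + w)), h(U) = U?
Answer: 10400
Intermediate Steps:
j(w) = w (j(w) = w + w*(0*(2*w)) = w + w*0 = w + 0 = w)
G(b) = b² (G(b) = b*b = b²)
a(z) = 4*z² (a(z) = (2*z)*(2*z) = 4*z²)
(G(15) - 121)*a(j(5)) = (15² - 121)*(4*5²) = (225 - 121)*(4*25) = 104*100 = 10400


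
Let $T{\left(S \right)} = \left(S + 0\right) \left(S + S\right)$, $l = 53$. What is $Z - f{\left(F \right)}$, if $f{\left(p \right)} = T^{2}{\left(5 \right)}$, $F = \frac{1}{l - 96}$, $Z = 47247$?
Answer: $44747$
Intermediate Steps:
$F = - \frac{1}{43}$ ($F = \frac{1}{53 - 96} = \frac{1}{-43} = - \frac{1}{43} \approx -0.023256$)
$T{\left(S \right)} = 2 S^{2}$ ($T{\left(S \right)} = S 2 S = 2 S^{2}$)
$f{\left(p \right)} = 2500$ ($f{\left(p \right)} = \left(2 \cdot 5^{2}\right)^{2} = \left(2 \cdot 25\right)^{2} = 50^{2} = 2500$)
$Z - f{\left(F \right)} = 47247 - 2500 = 44747$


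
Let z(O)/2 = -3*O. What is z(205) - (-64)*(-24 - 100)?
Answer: -9166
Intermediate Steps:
z(O) = -6*O (z(O) = 2*(-3*O) = -6*O)
z(205) - (-64)*(-24 - 100) = -6*205 - (-64)*(-24 - 100) = -1230 - (-64)*(-124) = -1230 - 1*7936 = -1230 - 7936 = -9166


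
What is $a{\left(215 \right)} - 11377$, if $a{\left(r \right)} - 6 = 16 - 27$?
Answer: $-11382$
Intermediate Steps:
$a{\left(r \right)} = -5$ ($a{\left(r \right)} = 6 + \left(16 - 27\right) = 6 - 11 = -5$)
$a{\left(215 \right)} - 11377 = -5 - 11377 = -11382$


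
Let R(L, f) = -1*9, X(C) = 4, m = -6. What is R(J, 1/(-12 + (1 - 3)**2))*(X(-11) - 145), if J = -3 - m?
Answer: 1269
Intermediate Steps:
J = 3 (J = -3 - 1*(-6) = -3 + 6 = 3)
R(L, f) = -9
R(J, 1/(-12 + (1 - 3)**2))*(X(-11) - 145) = -9*(4 - 145) = -9*(-141) = 1269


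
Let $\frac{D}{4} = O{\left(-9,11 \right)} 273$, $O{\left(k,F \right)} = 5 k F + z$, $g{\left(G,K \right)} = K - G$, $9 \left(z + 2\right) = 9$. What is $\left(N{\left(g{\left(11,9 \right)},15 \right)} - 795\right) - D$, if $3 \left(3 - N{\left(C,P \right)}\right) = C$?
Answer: $\frac{1622522}{3} \approx 5.4084 \cdot 10^{5}$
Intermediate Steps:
$z = -1$ ($z = -2 + \frac{1}{9} \cdot 9 = -2 + 1 = -1$)
$N{\left(C,P \right)} = 3 - \frac{C}{3}$
$O{\left(k,F \right)} = -1 + 5 F k$ ($O{\left(k,F \right)} = 5 k F - 1 = 5 F k - 1 = -1 + 5 F k$)
$D = -541632$ ($D = 4 \left(-1 + 5 \cdot 11 \left(-9\right)\right) 273 = 4 \left(-1 - 495\right) 273 = 4 \left(\left(-496\right) 273\right) = 4 \left(-135408\right) = -541632$)
$\left(N{\left(g{\left(11,9 \right)},15 \right)} - 795\right) - D = \left(\left(3 - \frac{9 - 11}{3}\right) - 795\right) - -541632 = \left(\left(3 - \frac{9 - 11}{3}\right) - 795\right) + 541632 = \left(\left(3 - - \frac{2}{3}\right) - 795\right) + 541632 = \left(\left(3 + \frac{2}{3}\right) - 795\right) + 541632 = \left(\frac{11}{3} - 795\right) + 541632 = - \frac{2374}{3} + 541632 = \frac{1622522}{3}$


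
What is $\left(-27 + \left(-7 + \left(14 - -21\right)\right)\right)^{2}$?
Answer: $1$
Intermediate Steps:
$\left(-27 + \left(-7 + \left(14 - -21\right)\right)\right)^{2} = \left(-27 + \left(-7 + \left(14 + 21\right)\right)\right)^{2} = \left(-27 + \left(-7 + 35\right)\right)^{2} = \left(-27 + 28\right)^{2} = 1^{2} = 1$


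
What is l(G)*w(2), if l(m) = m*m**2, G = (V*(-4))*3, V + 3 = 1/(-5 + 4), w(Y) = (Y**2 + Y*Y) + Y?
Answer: 1105920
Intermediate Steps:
w(Y) = Y + 2*Y**2 (w(Y) = (Y**2 + Y**2) + Y = 2*Y**2 + Y = Y + 2*Y**2)
V = -4 (V = -3 + 1/(-5 + 4) = -3 + 1/(-1) = -3 - 1 = -4)
G = 48 (G = -4*(-4)*3 = 16*3 = 48)
l(m) = m**3
l(G)*w(2) = 48**3*(2*(1 + 2*2)) = 110592*(2*(1 + 4)) = 110592*(2*5) = 110592*10 = 1105920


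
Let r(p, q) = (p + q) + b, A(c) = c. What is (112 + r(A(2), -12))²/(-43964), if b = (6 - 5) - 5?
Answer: -2401/10991 ≈ -0.21845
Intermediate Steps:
b = -4 (b = 1 - 5 = -4)
r(p, q) = -4 + p + q (r(p, q) = (p + q) - 4 = -4 + p + q)
(112 + r(A(2), -12))²/(-43964) = (112 + (-4 + 2 - 12))²/(-43964) = (112 - 14)²*(-1/43964) = 98²*(-1/43964) = 9604*(-1/43964) = -2401/10991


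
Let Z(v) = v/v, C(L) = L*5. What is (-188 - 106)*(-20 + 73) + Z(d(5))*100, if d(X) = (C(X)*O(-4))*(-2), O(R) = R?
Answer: -15482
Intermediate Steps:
C(L) = 5*L
d(X) = 40*X (d(X) = ((5*X)*(-4))*(-2) = -20*X*(-2) = 40*X)
Z(v) = 1
(-188 - 106)*(-20 + 73) + Z(d(5))*100 = (-188 - 106)*(-20 + 73) + 1*100 = -294*53 + 100 = -15582 + 100 = -15482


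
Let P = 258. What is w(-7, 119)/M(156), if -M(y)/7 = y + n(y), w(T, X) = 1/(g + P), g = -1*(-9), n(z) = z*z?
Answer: -1/45775548 ≈ -2.1846e-8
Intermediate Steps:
n(z) = z²
g = 9
w(T, X) = 1/267 (w(T, X) = 1/(9 + 258) = 1/267)
M(y) = -7*y - 7*y² (M(y) = -7*(y + y²) = -7*y - 7*y²)
w(-7, 119)/M(156) = 1/(267*((7*156*(-1 - 1*156)))) = 1/(267*((7*156*(-1 - 156)))) = 1/(267*((7*156*(-157)))) = (1/267)/(-171444) = (1/267)*(-1/171444) = -1/45775548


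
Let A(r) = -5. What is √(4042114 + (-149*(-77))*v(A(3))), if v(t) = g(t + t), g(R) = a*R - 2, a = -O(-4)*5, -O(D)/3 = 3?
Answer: I*√1143682 ≈ 1069.4*I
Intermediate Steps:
O(D) = -9 (O(D) = -3*3 = -9)
a = 45 (a = -1*(-9)*5 = 9*5 = 45)
g(R) = -2 + 45*R (g(R) = 45*R - 2 = -2 + 45*R)
v(t) = -2 + 90*t (v(t) = -2 + 45*(t + t) = -2 + 45*(2*t) = -2 + 90*t)
√(4042114 + (-149*(-77))*v(A(3))) = √(4042114 + (-149*(-77))*(-2 + 90*(-5))) = √(4042114 + 11473*(-2 - 450)) = √(4042114 + 11473*(-452)) = √(4042114 - 5185796) = √(-1143682) = I*√1143682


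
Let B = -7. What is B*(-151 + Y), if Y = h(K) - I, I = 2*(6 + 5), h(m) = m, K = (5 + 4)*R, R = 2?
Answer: 1085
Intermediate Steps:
K = 18 (K = (5 + 4)*2 = 9*2 = 18)
I = 22 (I = 2*11 = 22)
Y = -4 (Y = 18 - 1*22 = 18 - 22 = -4)
B*(-151 + Y) = -7*(-151 - 4) = -7*(-155) = 1085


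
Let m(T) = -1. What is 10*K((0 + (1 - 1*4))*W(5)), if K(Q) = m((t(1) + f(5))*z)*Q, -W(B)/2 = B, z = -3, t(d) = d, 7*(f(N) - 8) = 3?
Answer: -300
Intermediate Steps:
f(N) = 59/7 (f(N) = 8 + (⅐)*3 = 8 + 3/7 = 59/7)
W(B) = -2*B
K(Q) = -Q
10*K((0 + (1 - 1*4))*W(5)) = 10*(-(0 + (1 - 1*4))*(-2*5)) = 10*(-(0 + (1 - 4))*(-10)) = 10*(-(0 - 3)*(-10)) = 10*(-(-3)*(-10)) = 10*(-1*30) = 10*(-30) = -300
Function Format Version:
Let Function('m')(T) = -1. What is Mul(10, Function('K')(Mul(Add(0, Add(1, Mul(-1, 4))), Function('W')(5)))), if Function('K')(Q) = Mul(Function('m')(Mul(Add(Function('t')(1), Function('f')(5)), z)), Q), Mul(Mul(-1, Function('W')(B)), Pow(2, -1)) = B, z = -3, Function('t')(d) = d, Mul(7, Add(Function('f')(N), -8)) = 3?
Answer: -300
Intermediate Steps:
Function('f')(N) = Rational(59, 7) (Function('f')(N) = Add(8, Mul(Rational(1, 7), 3)) = Add(8, Rational(3, 7)) = Rational(59, 7))
Function('W')(B) = Mul(-2, B)
Function('K')(Q) = Mul(-1, Q)
Mul(10, Function('K')(Mul(Add(0, Add(1, Mul(-1, 4))), Function('W')(5)))) = Mul(10, Mul(-1, Mul(Add(0, Add(1, Mul(-1, 4))), Mul(-2, 5)))) = Mul(10, Mul(-1, Mul(Add(0, Add(1, -4)), -10))) = Mul(10, Mul(-1, Mul(Add(0, -3), -10))) = Mul(10, Mul(-1, Mul(-3, -10))) = Mul(10, Mul(-1, 30)) = Mul(10, -30) = -300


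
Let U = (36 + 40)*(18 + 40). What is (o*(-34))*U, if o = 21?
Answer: -3147312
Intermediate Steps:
U = 4408 (U = 76*58 = 4408)
(o*(-34))*U = (21*(-34))*4408 = -714*4408 = -3147312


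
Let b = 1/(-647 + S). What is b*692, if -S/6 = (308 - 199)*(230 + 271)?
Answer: -692/328301 ≈ -0.0021078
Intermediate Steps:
S = -327654 (S = -6*(308 - 199)*(230 + 271) = -654*501 = -6*54609 = -327654)
b = -1/328301 (b = 1/(-647 - 327654) = 1/(-328301) = -1/328301 ≈ -3.0460e-6)
b*692 = -1/328301*692 = -692/328301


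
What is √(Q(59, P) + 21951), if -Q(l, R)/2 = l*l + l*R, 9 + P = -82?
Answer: √25727 ≈ 160.40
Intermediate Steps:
P = -91 (P = -9 - 82 = -91)
Q(l, R) = -2*l² - 2*R*l (Q(l, R) = -2*(l*l + l*R) = -2*(l² + R*l) = -2*l² - 2*R*l)
√(Q(59, P) + 21951) = √(-2*59*(-91 + 59) + 21951) = √(-2*59*(-32) + 21951) = √(3776 + 21951) = √25727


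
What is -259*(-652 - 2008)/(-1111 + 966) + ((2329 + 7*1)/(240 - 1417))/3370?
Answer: -273267395932/57514105 ≈ -4751.3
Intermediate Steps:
-259*(-652 - 2008)/(-1111 + 966) + ((2329 + 7*1)/(240 - 1417))/3370 = -259/((-145/(-2660))) + ((2329 + 7)/(-1177))*(1/3370) = -259/((-145*(-1/2660))) + (2336*(-1/1177))*(1/3370) = -259/29/532 - 2336/1177*1/3370 = -259*532/29 - 1168/1983245 = -137788/29 - 1168/1983245 = -273267395932/57514105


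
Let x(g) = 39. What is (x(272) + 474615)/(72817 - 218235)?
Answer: -237327/72709 ≈ -3.2641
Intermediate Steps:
(x(272) + 474615)/(72817 - 218235) = (39 + 474615)/(72817 - 218235) = 474654/(-145418) = 474654*(-1/145418) = -237327/72709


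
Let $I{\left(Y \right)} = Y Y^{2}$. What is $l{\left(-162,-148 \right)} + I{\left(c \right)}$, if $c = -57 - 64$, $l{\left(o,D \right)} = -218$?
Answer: $-1771779$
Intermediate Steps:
$c = -121$
$I{\left(Y \right)} = Y^{3}$
$l{\left(-162,-148 \right)} + I{\left(c \right)} = -218 + \left(-121\right)^{3} = -218 - 1771561 = -1771779$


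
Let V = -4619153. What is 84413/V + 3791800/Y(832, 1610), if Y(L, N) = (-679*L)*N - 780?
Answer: -673510503447/30009147694097 ≈ -0.022444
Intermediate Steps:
Y(L, N) = -780 - 679*L*N (Y(L, N) = -679*L*N - 780 = -780 - 679*L*N)
84413/V + 3791800/Y(832, 1610) = 84413/(-4619153) + 3791800/(-780 - 679*832*1610) = 84413*(-1/4619153) + 3791800/(-780 - 909534080) = -12059/659879 + 3791800/(-909534860) = -12059/659879 + 3791800*(-1/909534860) = -12059/659879 - 189590/45476743 = -673510503447/30009147694097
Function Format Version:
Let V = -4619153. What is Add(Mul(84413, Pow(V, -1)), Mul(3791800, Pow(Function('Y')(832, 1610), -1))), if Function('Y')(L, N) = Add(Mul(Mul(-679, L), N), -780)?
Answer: Rational(-673510503447, 30009147694097) ≈ -0.022444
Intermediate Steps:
Function('Y')(L, N) = Add(-780, Mul(-679, L, N)) (Function('Y')(L, N) = Add(Mul(-679, L, N), -780) = Add(-780, Mul(-679, L, N)))
Add(Mul(84413, Pow(V, -1)), Mul(3791800, Pow(Function('Y')(832, 1610), -1))) = Add(Mul(84413, Pow(-4619153, -1)), Mul(3791800, Pow(Add(-780, Mul(-679, 832, 1610)), -1))) = Add(Mul(84413, Rational(-1, 4619153)), Mul(3791800, Pow(Add(-780, -909534080), -1))) = Add(Rational(-12059, 659879), Mul(3791800, Pow(-909534860, -1))) = Add(Rational(-12059, 659879), Mul(3791800, Rational(-1, 909534860))) = Add(Rational(-12059, 659879), Rational(-189590, 45476743)) = Rational(-673510503447, 30009147694097)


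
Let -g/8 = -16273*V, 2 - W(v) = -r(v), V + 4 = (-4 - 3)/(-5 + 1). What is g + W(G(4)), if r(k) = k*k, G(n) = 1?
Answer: -292911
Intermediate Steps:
V = -9/4 (V = -4 + (-4 - 3)/(-5 + 1) = -4 - 7/(-4) = -4 - 7*(-¼) = -4 + 7/4 = -9/4 ≈ -2.2500)
r(k) = k²
W(v) = 2 + v² (W(v) = 2 - (-1)*v² = 2 + v²)
g = -292914 (g = -(-130184)*(-9)/4 = -8*146457/4 = -292914)
g + W(G(4)) = -292914 + (2 + 1²) = -292914 + (2 + 1) = -292914 + 3 = -292911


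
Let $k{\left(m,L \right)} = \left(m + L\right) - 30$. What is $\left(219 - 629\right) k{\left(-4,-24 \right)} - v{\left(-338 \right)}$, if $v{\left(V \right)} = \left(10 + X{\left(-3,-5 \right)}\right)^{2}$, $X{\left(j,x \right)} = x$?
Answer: $23755$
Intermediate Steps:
$k{\left(m,L \right)} = -30 + L + m$ ($k{\left(m,L \right)} = \left(L + m\right) - 30 = -30 + L + m$)
$v{\left(V \right)} = 25$ ($v{\left(V \right)} = \left(10 - 5\right)^{2} = 5^{2} = 25$)
$\left(219 - 629\right) k{\left(-4,-24 \right)} - v{\left(-338 \right)} = \left(219 - 629\right) \left(-30 - 24 - 4\right) - 25 = \left(-410\right) \left(-58\right) - 25 = 23780 - 25 = 23755$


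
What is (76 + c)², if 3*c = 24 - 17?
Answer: 55225/9 ≈ 6136.1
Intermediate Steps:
c = 7/3 (c = (24 - 17)/3 = (⅓)*7 = 7/3 ≈ 2.3333)
(76 + c)² = (76 + 7/3)² = (235/3)² = 55225/9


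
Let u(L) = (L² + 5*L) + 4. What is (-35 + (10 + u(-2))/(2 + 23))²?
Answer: 751689/625 ≈ 1202.7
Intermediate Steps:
u(L) = 4 + L² + 5*L
(-35 + (10 + u(-2))/(2 + 23))² = (-35 + (10 + (4 + (-2)² + 5*(-2)))/(2 + 23))² = (-35 + (10 + (4 + 4 - 10))/25)² = (-35 + (10 - 2)*(1/25))² = (-35 + 8*(1/25))² = (-35 + 8/25)² = (-867/25)² = 751689/625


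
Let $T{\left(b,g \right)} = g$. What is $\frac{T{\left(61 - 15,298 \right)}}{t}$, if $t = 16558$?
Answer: $\frac{149}{8279} \approx 0.017997$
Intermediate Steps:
$\frac{T{\left(61 - 15,298 \right)}}{t} = \frac{298}{16558} = 298 \cdot \frac{1}{16558} = \frac{149}{8279}$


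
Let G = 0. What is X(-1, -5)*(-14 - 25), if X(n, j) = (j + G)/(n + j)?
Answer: -65/2 ≈ -32.500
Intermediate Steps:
X(n, j) = j/(j + n) (X(n, j) = (j + 0)/(n + j) = j/(j + n))
X(-1, -5)*(-14 - 25) = (-5/(-5 - 1))*(-14 - 25) = -5/(-6)*(-39) = -5*(-⅙)*(-39) = (⅚)*(-39) = -65/2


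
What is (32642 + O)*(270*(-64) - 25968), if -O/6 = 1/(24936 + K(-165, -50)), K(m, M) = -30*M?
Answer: -3109977757224/2203 ≈ -1.4117e+9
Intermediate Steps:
O = -1/4406 (O = -6/(24936 - 30*(-50)) = -6/(24936 + 1500) = -6/26436 = -6*1/26436 = -1/4406 ≈ -0.00022696)
(32642 + O)*(270*(-64) - 25968) = (32642 - 1/4406)*(270*(-64) - 25968) = 143820651*(-17280 - 25968)/4406 = (143820651/4406)*(-43248) = -3109977757224/2203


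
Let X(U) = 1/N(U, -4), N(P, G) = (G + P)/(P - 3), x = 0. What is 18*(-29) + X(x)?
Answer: -2085/4 ≈ -521.25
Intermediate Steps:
N(P, G) = (G + P)/(-3 + P)
X(U) = (-3 + U)/(-4 + U) (X(U) = 1/((-4 + U)/(-3 + U)) = (-3 + U)/(-4 + U))
18*(-29) + X(x) = 18*(-29) + (-3 + 0)/(-4 + 0) = -522 - 3/(-4) = -522 - ¼*(-3) = -522 + ¾ = -2085/4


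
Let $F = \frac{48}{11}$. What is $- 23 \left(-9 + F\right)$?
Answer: $\frac{1173}{11} \approx 106.64$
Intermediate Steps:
$F = \frac{48}{11}$ ($F = 48 \cdot \frac{1}{11} = \frac{48}{11} \approx 4.3636$)
$- 23 \left(-9 + F\right) = - 23 \left(-9 + \frac{48}{11}\right) = \left(-23\right) \left(- \frac{51}{11}\right) = \frac{1173}{11}$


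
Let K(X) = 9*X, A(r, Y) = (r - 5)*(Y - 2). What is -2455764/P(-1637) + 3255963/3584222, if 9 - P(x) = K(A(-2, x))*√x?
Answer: 259*(-11328151933*I + 432691083*√1637)/(10752666*(I + 11473*√1637)) ≈ 0.90841 - 0.58782*I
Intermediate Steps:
A(r, Y) = (-5 + r)*(-2 + Y)
P(x) = 9 - √x*(126 - 63*x) (P(x) = 9 - 9*(10 - 5*x - 2*(-2) + x*(-2))*√x = 9 - 9*(10 - 5*x + 4 - 2*x)*√x = 9 - 9*(14 - 7*x)*√x = 9 - (126 - 63*x)*√x = 9 - √x*(126 - 63*x))
-2455764/P(-1637) + 3255963/3584222 = -2455764/(9 + 63*√(-1637)*(-2 - 1637)) + 3255963/3584222 = -2455764/(9 + 63*(I*√1637)*(-1639)) + 3255963*(1/3584222) = -2455764/(9 - 103257*I*√1637) + 3255963/3584222 = 3255963/3584222 - 2455764/(9 - 103257*I*√1637)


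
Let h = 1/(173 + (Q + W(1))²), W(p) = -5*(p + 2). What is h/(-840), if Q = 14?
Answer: -1/146160 ≈ -6.8418e-6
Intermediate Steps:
W(p) = -10 - 5*p (W(p) = -5*(2 + p) = -10 - 5*p)
h = 1/174 (h = 1/(173 + (14 + (-10 - 5*1))²) = 1/(173 + (14 + (-10 - 5))²) = 1/(173 + (14 - 15)²) = 1/(173 + (-1)²) = 1/(173 + 1) = 1/174 ≈ 0.0057471)
h/(-840) = (1/174)/(-840) = (1/174)*(-1/840) = -1/146160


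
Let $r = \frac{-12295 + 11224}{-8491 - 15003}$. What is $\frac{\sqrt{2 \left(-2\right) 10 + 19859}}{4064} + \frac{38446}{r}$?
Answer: $\frac{53132372}{63} + \frac{\sqrt{19819}}{4064} \approx 8.4337 \cdot 10^{5}$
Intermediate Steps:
$r = \frac{63}{1382}$ ($r = - \frac{1071}{-23494} = \left(-1071\right) \left(- \frac{1}{23494}\right) = \frac{63}{1382} \approx 0.045586$)
$\frac{\sqrt{2 \left(-2\right) 10 + 19859}}{4064} + \frac{38446}{r} = \frac{\sqrt{2 \left(-2\right) 10 + 19859}}{4064} + \frac{38446}{\frac{63}{1382}} = \sqrt{\left(-4\right) 10 + 19859} \cdot \frac{1}{4064} + 38446 \cdot \frac{1382}{63} = \sqrt{-40 + 19859} \cdot \frac{1}{4064} + \frac{53132372}{63} = \sqrt{19819} \cdot \frac{1}{4064} + \frac{53132372}{63} = \frac{\sqrt{19819}}{4064} + \frac{53132372}{63} = \frac{53132372}{63} + \frac{\sqrt{19819}}{4064}$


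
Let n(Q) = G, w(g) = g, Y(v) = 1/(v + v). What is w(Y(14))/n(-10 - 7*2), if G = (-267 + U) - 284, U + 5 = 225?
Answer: -1/9268 ≈ -0.00010790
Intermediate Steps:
U = 220 (U = -5 + 225 = 220)
Y(v) = 1/(2*v)
G = -331 (G = (-267 + 220) - 284 = -47 - 284 = -331)
n(Q) = -331
w(Y(14))/n(-10 - 7*2) = ((1/2)/14)/(-331) = ((1/2)*(1/14))*(-1/331) = (1/28)*(-1/331) = -1/9268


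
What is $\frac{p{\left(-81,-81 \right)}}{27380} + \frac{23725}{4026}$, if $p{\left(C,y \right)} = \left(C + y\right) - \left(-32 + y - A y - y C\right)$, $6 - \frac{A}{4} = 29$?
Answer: $\frac{176452391}{27557970} \approx 6.403$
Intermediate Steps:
$A = -92$ ($A = 24 - 116 = -92$)
$p{\left(C,y \right)} = 32 + C - 92 y + C y$ ($p{\left(C,y \right)} = \left(C + y\right) - \left(-32 + 93 y - y C\right) = \left(C + y\right) - \left(-32 + 93 y - C y\right) = \left(C + y\right) + \left(32 - 93 y + C y\right) = 32 + C - 92 y + C y$)
$\frac{p{\left(-81,-81 \right)}}{27380} + \frac{23725}{4026} = \frac{32 - 81 - -7452 - -6561}{27380} + \frac{23725}{4026} = \left(32 - 81 + 7452 + 6561\right) \frac{1}{27380} + 23725 \cdot \frac{1}{4026} = 13964 \cdot \frac{1}{27380} + \frac{23725}{4026} = \frac{3491}{6845} + \frac{23725}{4026} = \frac{176452391}{27557970}$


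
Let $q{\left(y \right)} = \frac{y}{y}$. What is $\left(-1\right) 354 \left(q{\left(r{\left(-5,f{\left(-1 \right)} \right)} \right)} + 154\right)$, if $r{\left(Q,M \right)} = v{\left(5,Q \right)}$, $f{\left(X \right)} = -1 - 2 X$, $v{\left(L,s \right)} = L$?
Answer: $-54870$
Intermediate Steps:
$r{\left(Q,M \right)} = 5$
$q{\left(y \right)} = 1$
$\left(-1\right) 354 \left(q{\left(r{\left(-5,f{\left(-1 \right)} \right)} \right)} + 154\right) = \left(-1\right) 354 \left(1 + 154\right) = \left(-354\right) 155 = -54870$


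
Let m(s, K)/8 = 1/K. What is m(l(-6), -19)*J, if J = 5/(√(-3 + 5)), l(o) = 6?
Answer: -20*√2/19 ≈ -1.4886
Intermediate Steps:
J = 5*√2/2 (J = 5/(√2) = 5*(√2/2) = 5*√2/2 ≈ 3.5355)
m(s, K) = 8/K
m(l(-6), -19)*J = (8/(-19))*(5*√2/2) = (8*(-1/19))*(5*√2/2) = -20*√2/19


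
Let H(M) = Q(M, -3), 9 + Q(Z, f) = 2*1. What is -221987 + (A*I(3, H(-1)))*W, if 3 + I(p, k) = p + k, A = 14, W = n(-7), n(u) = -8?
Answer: -221203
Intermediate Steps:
Q(Z, f) = -7 (Q(Z, f) = -9 + 2*1 = -9 + 2 = -7)
H(M) = -7
W = -8
I(p, k) = -3 + k + p (I(p, k) = -3 + (p + k) = -3 + (k + p) = -3 + k + p)
-221987 + (A*I(3, H(-1)))*W = -221987 + (14*(-3 - 7 + 3))*(-8) = -221987 + (14*(-7))*(-8) = -221987 - 98*(-8) = -221987 + 784 = -221203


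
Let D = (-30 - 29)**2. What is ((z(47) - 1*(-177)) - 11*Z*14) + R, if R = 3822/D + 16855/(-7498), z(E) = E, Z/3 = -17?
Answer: 210810131065/26100538 ≈ 8076.9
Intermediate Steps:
Z = -51 (Z = 3*(-17) = -51)
D = 3481 (D = (-59)**2 = 3481)
R = -30014899/26100538 (R = 3822/3481 + 16855/(-7498) = 3822*(1/3481) + 16855*(-1/7498) = 3822/3481 - 16855/7498 = -30014899/26100538 ≈ -1.1500)
((z(47) - 1*(-177)) - 11*Z*14) + R = ((47 - 1*(-177)) - 11*(-51)*14) - 30014899/26100538 = ((47 + 177) + 561*14) - 30014899/26100538 = (224 + 7854) - 30014899/26100538 = 8078 - 30014899/26100538 = 210810131065/26100538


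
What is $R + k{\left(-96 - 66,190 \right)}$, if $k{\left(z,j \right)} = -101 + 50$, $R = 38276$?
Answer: $38225$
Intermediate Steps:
$k{\left(z,j \right)} = -51$
$R + k{\left(-96 - 66,190 \right)} = 38276 - 51 = 38225$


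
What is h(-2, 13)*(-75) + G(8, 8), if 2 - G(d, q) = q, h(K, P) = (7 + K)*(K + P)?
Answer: -4131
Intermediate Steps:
G(d, q) = 2 - q
h(-2, 13)*(-75) + G(8, 8) = ((-2)**2 + 7*(-2) + 7*13 - 2*13)*(-75) + (2 - 1*8) = (4 - 14 + 91 - 26)*(-75) + (2 - 8) = 55*(-75) - 6 = -4125 - 6 = -4131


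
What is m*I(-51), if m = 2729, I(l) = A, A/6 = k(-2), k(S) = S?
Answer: -32748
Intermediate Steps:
A = -12 (A = 6*(-2) = -12)
I(l) = -12
m*I(-51) = 2729*(-12) = -32748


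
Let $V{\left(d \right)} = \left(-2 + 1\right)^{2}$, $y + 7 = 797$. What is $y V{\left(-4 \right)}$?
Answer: $790$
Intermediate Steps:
$y = 790$ ($y = -7 + 797 = 790$)
$V{\left(d \right)} = 1$ ($V{\left(d \right)} = \left(-1\right)^{2} = 1$)
$y V{\left(-4 \right)} = 790 \cdot 1 = 790$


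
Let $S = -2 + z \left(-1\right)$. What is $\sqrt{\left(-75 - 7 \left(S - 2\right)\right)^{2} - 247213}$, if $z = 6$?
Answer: $2 i \sqrt{61797} \approx 497.18 i$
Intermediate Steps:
$S = -8$ ($S = -2 + 6 \left(-1\right) = -2 - 6 = -8$)
$\sqrt{\left(-75 - 7 \left(S - 2\right)\right)^{2} - 247213} = \sqrt{\left(-75 - 7 \left(-8 - 2\right)\right)^{2} - 247213} = \sqrt{\left(-75 - -70\right)^{2} - 247213} = \sqrt{\left(-75 + 70\right)^{2} - 247213} = \sqrt{\left(-5\right)^{2} - 247213} = \sqrt{25 - 247213} = \sqrt{-247188} = 2 i \sqrt{61797}$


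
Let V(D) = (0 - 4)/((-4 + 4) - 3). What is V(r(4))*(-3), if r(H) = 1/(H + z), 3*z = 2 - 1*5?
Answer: -4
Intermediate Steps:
z = -1 (z = (2 - 1*5)/3 = (2 - 5)/3 = (⅓)*(-3) = -1)
r(H) = 1/(-1 + H) (r(H) = 1/(H - 1) = 1/(-1 + H))
V(D) = 4/3 (V(D) = -4/(0 - 3) = -4/(-3) = -4*(-⅓) = 4/3)
V(r(4))*(-3) = (4/3)*(-3) = -4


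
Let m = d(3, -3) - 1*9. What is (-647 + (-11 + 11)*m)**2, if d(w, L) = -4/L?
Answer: 418609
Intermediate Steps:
m = -23/3 (m = -4/(-3) - 1*9 = -4*(-1/3) - 9 = 4/3 - 9 = -23/3 ≈ -7.6667)
(-647 + (-11 + 11)*m)**2 = (-647 + (-11 + 11)*(-23/3))**2 = (-647 + 0*(-23/3))**2 = (-647 + 0)**2 = (-647)**2 = 418609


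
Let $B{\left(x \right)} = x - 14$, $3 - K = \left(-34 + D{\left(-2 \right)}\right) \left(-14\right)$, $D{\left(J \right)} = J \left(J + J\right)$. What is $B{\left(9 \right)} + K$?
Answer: $-366$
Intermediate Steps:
$D{\left(J \right)} = 2 J^{2}$ ($D{\left(J \right)} = J 2 J = 2 J^{2}$)
$K = -361$ ($K = 3 - \left(-34 + 2 \left(-2\right)^{2}\right) \left(-14\right) = 3 - \left(-34 + 2 \cdot 4\right) \left(-14\right) = 3 - \left(-34 + 8\right) \left(-14\right) = 3 - \left(-26\right) \left(-14\right) = 3 - 364 = -361$)
$B{\left(x \right)} = -14 + x$
$B{\left(9 \right)} + K = \left(-14 + 9\right) - 361 = -5 - 361 = -366$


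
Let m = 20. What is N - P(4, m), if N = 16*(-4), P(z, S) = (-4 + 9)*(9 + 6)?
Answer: -139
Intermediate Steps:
P(z, S) = 75 (P(z, S) = 5*15 = 75)
N = -64
N - P(4, m) = -64 - 1*75 = -64 - 75 = -139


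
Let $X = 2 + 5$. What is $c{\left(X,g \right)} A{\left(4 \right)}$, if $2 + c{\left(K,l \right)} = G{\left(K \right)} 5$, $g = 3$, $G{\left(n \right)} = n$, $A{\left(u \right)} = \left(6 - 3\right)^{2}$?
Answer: $297$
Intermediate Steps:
$A{\left(u \right)} = 9$ ($A{\left(u \right)} = 3^{2} = 9$)
$X = 7$
$c{\left(K,l \right)} = -2 + 5 K$ ($c{\left(K,l \right)} = -2 + K 5 = -2 + 5 K$)
$c{\left(X,g \right)} A{\left(4 \right)} = \left(-2 + 5 \cdot 7\right) 9 = \left(-2 + 35\right) 9 = 33 \cdot 9 = 297$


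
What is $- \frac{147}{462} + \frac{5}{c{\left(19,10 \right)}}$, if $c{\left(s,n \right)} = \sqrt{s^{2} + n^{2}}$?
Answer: $- \frac{7}{22} + \frac{5 \sqrt{461}}{461} \approx -0.085309$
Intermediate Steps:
$c{\left(s,n \right)} = \sqrt{n^{2} + s^{2}}$
$- \frac{147}{462} + \frac{5}{c{\left(19,10 \right)}} = - \frac{147}{462} + \frac{5}{\sqrt{10^{2} + 19^{2}}} = \left(-147\right) \frac{1}{462} + \frac{5}{\sqrt{100 + 361}} = - \frac{7}{22} + \frac{5}{\sqrt{461}} = - \frac{7}{22} + 5 \frac{\sqrt{461}}{461} = - \frac{7}{22} + \frac{5 \sqrt{461}}{461}$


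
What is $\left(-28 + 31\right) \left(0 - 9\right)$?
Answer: $-27$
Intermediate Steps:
$\left(-28 + 31\right) \left(0 - 9\right) = 3 \left(-9\right) = -27$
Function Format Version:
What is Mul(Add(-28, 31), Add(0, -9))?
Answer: -27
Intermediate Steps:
Mul(Add(-28, 31), Add(0, -9)) = Mul(3, -9) = -27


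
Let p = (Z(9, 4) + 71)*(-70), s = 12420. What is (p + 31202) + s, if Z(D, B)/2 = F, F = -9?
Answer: 39912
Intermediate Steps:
Z(D, B) = -18 (Z(D, B) = 2*(-9) = -18)
p = -3710 (p = (-18 + 71)*(-70) = 53*(-70) = -3710)
(p + 31202) + s = (-3710 + 31202) + 12420 = 27492 + 12420 = 39912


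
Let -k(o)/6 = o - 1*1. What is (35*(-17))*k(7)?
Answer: 21420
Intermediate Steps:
k(o) = 6 - 6*o (k(o) = -6*(o - 1*1) = -6*(o - 1) = -6*(-1 + o) = 6 - 6*o)
(35*(-17))*k(7) = (35*(-17))*(6 - 6*7) = -595*(6 - 42) = -595*(-36) = 21420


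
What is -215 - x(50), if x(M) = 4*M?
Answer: -415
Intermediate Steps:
-215 - x(50) = -215 - 4*50 = -215 - 1*200 = -215 - 200 = -415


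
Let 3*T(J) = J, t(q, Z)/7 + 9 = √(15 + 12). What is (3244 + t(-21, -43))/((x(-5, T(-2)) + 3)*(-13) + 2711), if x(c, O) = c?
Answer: 3181/2737 + 3*√3/391 ≈ 1.1755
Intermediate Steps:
t(q, Z) = -63 + 21*√3 (t(q, Z) = -63 + 7*√(15 + 12) = -63 + 7*√27 = -63 + 7*(3*√3) = -63 + 21*√3)
T(J) = J/3
(3244 + t(-21, -43))/((x(-5, T(-2)) + 3)*(-13) + 2711) = (3244 + (-63 + 21*√3))/((-5 + 3)*(-13) + 2711) = (3181 + 21*√3)/(-2*(-13) + 2711) = (3181 + 21*√3)/(26 + 2711) = (3181 + 21*√3)/2737 = (3181 + 21*√3)*(1/2737) = 3181/2737 + 3*√3/391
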